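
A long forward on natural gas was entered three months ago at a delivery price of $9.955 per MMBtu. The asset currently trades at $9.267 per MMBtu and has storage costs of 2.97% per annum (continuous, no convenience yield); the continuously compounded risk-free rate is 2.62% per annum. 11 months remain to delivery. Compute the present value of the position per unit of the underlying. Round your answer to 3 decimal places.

Current fair forward for the remaining 11 months: F = S·e^((r + u)·T), (r + u) = 0.0262 + 0.0297 = 0.0559
F = 9.267 · e^(0.0559 × 11/12) = 9.267 × 1.052577 = 9.7542
Value of long forward = (F − K)·e^(−rT) = (9.7542 − 9.955) · e^(−0.0262·11/12)
= -0.2008 × 0.976269 = -0.196

-$0.196 per MMBtu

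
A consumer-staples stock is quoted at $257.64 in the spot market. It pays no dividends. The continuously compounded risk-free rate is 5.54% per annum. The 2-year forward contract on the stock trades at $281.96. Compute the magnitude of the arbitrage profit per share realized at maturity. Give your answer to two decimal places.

Fair forward: F* = S·e^(carry·T), with carry = r = 0.0554
F* = 257.64 · e^(0.0554 × 2) = 257.64 · e^0.110800 = 257.64 × 1.117171 = $287.8279
Market $281.96 < fair $287.8279: forward underpriced → reverse cash-and-carry (short spot, go long the forward).
At maturity, profit = |F_mkt − F*| = |281.96 − 287.8279| = $5.87 per share

$5.87 per share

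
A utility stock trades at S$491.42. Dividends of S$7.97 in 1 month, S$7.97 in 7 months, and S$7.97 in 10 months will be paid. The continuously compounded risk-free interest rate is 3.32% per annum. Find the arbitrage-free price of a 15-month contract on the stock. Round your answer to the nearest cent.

S$487.73

PV(dividends) I = 7.97·e^(−0.0332·1/12) + 7.97·e^(−0.0332·7/12) + 7.97·e^(−0.0332·10/12)
I = 7.9480 + 7.8171 + 7.7525 = 23.5176
F = (S − I)·e^(rT) = (491.42 − 23.5176) · e^(0.0332·15/12)
= 467.9024 · e^0.041500 = 467.9024 × 1.042373 = S$487.73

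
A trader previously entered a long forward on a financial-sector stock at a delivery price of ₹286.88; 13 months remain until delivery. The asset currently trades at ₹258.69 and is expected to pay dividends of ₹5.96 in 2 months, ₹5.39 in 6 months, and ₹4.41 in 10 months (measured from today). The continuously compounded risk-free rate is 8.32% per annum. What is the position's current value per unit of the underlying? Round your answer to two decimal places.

PV(remaining dividends) I = 5.96·e^(−0.0832·2/12) + 5.39·e^(−0.0832·6/12) + 4.41·e^(−0.0832·10/12) = 15.1629
Current forward F = (S − I)·e^(rT) = (258.69 − 15.1629)·e^(0.0832·13/12) = 243.5271 × 1.094320 = 266.4966
Value (long) = (F − K)·e^(−rT) = (266.4966 − 286.88) × 0.913809 = -18.6265
Value = -₹18.63

-₹18.63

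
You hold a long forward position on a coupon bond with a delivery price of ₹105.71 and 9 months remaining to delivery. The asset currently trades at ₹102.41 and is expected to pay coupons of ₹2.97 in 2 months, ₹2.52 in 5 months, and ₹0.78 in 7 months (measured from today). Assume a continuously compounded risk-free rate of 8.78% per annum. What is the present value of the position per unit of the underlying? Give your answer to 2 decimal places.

PV(remaining coupons) I = 2.97·e^(−0.0878·2/12) + 2.52·e^(−0.0878·5/12) + 0.78·e^(−0.0878·7/12) = 6.0974
Current forward F = (S − I)·e^(rT) = (102.41 − 6.0974)·e^(0.0878·9/12) = 96.3126 × 1.068066 = 102.8682
Value (long) = (F − K)·e^(−rT) = (102.8682 − 105.71) × 0.936271 = -2.6607
Value = -₹2.66

-₹2.66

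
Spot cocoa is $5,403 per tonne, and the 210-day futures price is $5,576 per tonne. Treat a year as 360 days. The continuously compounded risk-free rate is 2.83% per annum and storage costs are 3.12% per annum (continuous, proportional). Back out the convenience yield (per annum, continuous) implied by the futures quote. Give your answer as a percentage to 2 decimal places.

0.55%

F = S·e^((r+u−y)T) ⇒ (r+u−y) = ln(F/S)/T
ln(5576/5403) = 0.031517; /T ⇒ 0.054029
y = r + u − ln(F/S)/T = 0.0283 + 0.0312 − 0.054029 = 0.005471
y = 0.55%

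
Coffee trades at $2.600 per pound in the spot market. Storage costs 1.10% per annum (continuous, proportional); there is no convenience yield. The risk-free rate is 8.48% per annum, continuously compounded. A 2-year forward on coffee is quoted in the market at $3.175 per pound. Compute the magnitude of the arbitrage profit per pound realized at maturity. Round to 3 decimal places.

Fair forward: F* = S·e^(carry·T), with carry = (r + u) = 0.0848 + 0.0110 = 0.0958
F* = 2.600 · e^(0.0958 × 2) = 2.600 · e^0.191600 = 2.600 × 1.211186 = $3.1491
Market $3.175 > fair $3.1491: forward overpriced → cash-and-carry (buy spot, short the forward).
At maturity, profit = |F_mkt − F*| = |3.175 − 3.1491| = $0.026 per pound

$0.026 per pound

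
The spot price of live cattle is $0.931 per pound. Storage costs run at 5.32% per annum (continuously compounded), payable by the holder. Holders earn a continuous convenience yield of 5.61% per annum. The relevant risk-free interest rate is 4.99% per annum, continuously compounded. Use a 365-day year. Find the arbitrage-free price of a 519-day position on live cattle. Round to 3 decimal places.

Net carry = r + u − y = 0.0499 + 0.0532 − 0.0561 = 0.0470
F = S·e^((r+u−y)T) = 0.931 · e^(0.0470 × 519/365) = 0.931 · e^0.066830
= 0.931 × 1.069114 = $0.995 per pound

$0.995 per pound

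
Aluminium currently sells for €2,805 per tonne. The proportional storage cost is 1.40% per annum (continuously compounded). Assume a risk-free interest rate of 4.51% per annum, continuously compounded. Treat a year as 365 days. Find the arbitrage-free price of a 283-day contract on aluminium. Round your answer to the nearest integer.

Net carry = r + u − y = 0.0451 + 0.0140 − 0.0000 = 0.0591
F = S·e^((r+u−y)T) = 2805 · e^(0.0591 × 283/365) = 2805 · e^0.045823
= 2805 × 1.046889 = €2,937 per tonne

€2,937 per tonne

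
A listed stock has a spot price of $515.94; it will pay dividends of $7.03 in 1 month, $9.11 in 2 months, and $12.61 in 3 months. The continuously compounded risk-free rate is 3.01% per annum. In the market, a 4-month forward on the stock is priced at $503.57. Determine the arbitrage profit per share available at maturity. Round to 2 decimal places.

PV(dividends) I = 7.03·e^(−0.0301·1/12) + 9.11·e^(−0.0301·2/12) + 12.61·e^(−0.0301·3/12) = 28.5923
Fair forward F* = (S − I)·e^(rT) = (515.94 − 28.5923)·e^0.010033 = 487.3477 × 1.010083 = 492.2616
Market $503.57 > fair 492.2616: forward overpriced → cash-and-carry (borrow at r, buy the stock and collect the dividends, short the forward).
Profit at T = |F_mkt − F*| = |503.57 − 492.2616| = $11.31 per share

$11.31 per share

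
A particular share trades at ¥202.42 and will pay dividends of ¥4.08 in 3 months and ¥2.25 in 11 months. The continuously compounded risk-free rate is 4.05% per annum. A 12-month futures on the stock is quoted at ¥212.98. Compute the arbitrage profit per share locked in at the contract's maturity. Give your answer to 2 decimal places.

PV(dividends) I = 4.08·e^(−0.0405·3/12) + 2.25·e^(−0.0405·11/12) = 6.2069
Fair futures F* = (S − I)·e^(rT) = (202.42 − 6.2069)·e^0.040500 = 196.2131 × 1.041331 = 204.3228
Market ¥212.98 > fair 204.3228: forward overpriced → cash-and-carry (borrow at r, buy the stock and collect the dividends, short the forward).
Profit at T = |F_mkt − F*| = |212.98 − 204.3228| = ¥8.66 per share

¥8.66 per share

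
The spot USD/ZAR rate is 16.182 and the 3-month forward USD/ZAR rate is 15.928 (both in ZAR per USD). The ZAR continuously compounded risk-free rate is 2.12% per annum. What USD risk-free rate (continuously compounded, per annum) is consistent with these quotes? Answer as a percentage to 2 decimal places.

F = S·e^((r_ZAR − r_USD)T) ⇒ r_USD = r_ZAR − ln(F/S)/T
ln(15.928/16.182) = -0.015821; /(3/12) = -0.063284
r_USD = 0.0212 + 0.063284 = 0.084484
r_USD = 8.45%

8.45%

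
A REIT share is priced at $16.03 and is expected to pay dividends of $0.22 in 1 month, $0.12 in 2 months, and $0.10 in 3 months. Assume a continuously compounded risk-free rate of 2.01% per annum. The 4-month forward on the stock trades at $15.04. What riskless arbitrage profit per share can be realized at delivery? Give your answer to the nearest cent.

PV(dividends) I = 0.22·e^(−0.0201·1/12) + 0.12·e^(−0.0201·2/12) + 0.10·e^(−0.0201·3/12) = 0.4387
Fair forward F* = (S − I)·e^(rT) = (16.03 − 0.4387)·e^0.006700 = 15.5913 × 1.006722 = 15.6961
Market $15.04 < fair 15.6961: forward underpriced → reverse cash-and-carry (short the stock, invest proceeds at r, pay the dividends, go long the forward).
Profit at T = |F_mkt − F*| = |15.04 − 15.6961| = $0.66 per share

$0.66 per share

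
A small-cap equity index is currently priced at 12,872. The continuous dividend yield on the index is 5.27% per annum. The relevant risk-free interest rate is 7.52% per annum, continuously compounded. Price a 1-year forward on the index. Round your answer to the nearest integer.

13,165

F = S·e^((r − q)T) = 12872 · e^((0.0752 − 0.0527) × 1)
= 12872 · e^0.022500 = 12872 × 1.022755
F = 13,165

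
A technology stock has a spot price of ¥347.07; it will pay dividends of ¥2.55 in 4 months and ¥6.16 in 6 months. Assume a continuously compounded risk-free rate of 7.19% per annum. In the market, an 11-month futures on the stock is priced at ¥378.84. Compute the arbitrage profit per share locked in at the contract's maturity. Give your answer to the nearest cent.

PV(dividends) I = 2.55·e^(−0.0719·4/12) + 6.16·e^(−0.0719·6/12) = 8.4321
Fair futures F* = (S − I)·e^(rT) = (347.07 − 8.4321)·e^0.065908 = 338.6379 × 1.068128 = 361.7086
Market ¥378.84 > fair 361.7086: forward overpriced → cash-and-carry (borrow at r, buy the stock and collect the dividends, short the forward).
Profit at T = |F_mkt − F*| = |378.84 − 361.7086| = ¥17.13 per share

¥17.13 per share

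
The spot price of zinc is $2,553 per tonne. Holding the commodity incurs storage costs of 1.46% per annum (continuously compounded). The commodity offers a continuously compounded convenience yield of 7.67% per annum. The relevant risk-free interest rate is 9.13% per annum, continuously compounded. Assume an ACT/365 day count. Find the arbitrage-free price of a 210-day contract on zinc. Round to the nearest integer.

Net carry = r + u − y = 0.0913 + 0.0146 − 0.0767 = 0.0292
F = S·e^((r+u−y)T) = 2553 · e^(0.0292 × 210/365) = 2553 · e^0.016800
= 2553 × 1.016942 = $2,596 per tonne

$2,596 per tonne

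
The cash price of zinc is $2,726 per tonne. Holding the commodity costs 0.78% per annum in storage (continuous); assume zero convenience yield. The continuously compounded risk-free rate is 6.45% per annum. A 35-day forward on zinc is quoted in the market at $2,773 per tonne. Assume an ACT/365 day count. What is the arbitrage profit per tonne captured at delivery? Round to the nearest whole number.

Fair forward: F* = S·e^(carry·T), with carry = (r + u) = 0.0645 + 0.0078 = 0.0723
F* = 2726 · e^(0.0723 × 35/365) = 2726 · e^0.006933 = 2726 × 1.006957 = $2744.9648
Market $2773 > fair $2744.9648: forward overpriced → cash-and-carry (buy spot, short the forward).
At maturity, profit = |F_mkt − F*| = |2773 − 2744.9648| = $28 per tonne

$28 per tonne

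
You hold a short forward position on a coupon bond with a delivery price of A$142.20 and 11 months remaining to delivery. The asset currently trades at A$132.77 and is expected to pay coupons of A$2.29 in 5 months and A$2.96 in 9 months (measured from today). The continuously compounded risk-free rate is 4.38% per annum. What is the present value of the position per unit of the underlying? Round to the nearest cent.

PV(remaining coupons) I = 2.29·e^(−0.0438·5/12) + 2.96·e^(−0.0438·9/12) = 5.1129
Current forward F = (S − I)·e^(rT) = (132.77 − 5.1129)·e^(0.0438·11/12) = 127.6571 × 1.040967 = 132.8868
Value (long) = (F − K)·e^(−rT) = (132.8868 − 142.20) × 0.960645 = -8.9467
Short position value = −(long value) = A$8.95

A$8.95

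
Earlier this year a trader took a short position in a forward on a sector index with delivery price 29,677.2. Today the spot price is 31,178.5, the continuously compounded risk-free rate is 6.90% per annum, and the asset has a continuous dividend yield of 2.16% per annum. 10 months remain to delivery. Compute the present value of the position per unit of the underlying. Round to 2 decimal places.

-2603.41

Current fair forward for the remaining 10 months: F = S·e^((r − q)·T), (r − q) = 0.0690 − 0.0216 = 0.0474
F = 31178.5 · e^(0.0474 × 10/12) = 31178.5 × 1.04029050 = 32434.6974
Value of long forward = (F − K)·e^(−rT) = (32434.6974 − 29677.2) · e^(−0.0690·10/12)
= 2757.4974 × 0.94412189 = 2603.41
Short position value = −(long value) = -2603.41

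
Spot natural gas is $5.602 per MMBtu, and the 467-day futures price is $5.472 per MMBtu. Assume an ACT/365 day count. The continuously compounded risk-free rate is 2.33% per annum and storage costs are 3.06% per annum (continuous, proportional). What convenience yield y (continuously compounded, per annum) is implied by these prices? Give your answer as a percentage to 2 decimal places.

F = S·e^((r+u−y)T) ⇒ (r+u−y) = ln(F/S)/T
ln(5.472/5.602) = -0.023479; /T ⇒ -0.018351
y = r + u − ln(F/S)/T = 0.0233 + 0.0306 + 0.018351 = 0.072251
y = 7.23%

7.23%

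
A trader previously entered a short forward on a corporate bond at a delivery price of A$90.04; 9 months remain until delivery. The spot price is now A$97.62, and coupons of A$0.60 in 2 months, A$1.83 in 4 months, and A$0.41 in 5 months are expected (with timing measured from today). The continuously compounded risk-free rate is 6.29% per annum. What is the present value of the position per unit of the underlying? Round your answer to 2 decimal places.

PV(remaining coupons) I = 0.60·e^(−0.0629·2/12) + 1.83·e^(−0.0629·4/12) + 0.41·e^(−0.0629·5/12) = 2.7852
Current forward F = (S − I)·e^(rT) = (97.62 − 2.7852)·e^(0.0629·9/12) = 94.8348 × 1.048305 = 99.4158
Value (long) = (F − K)·e^(−rT) = (99.4158 − 90.04) × 0.953920 = 8.9438
Short position value = −(long value) = -A$8.94

-A$8.94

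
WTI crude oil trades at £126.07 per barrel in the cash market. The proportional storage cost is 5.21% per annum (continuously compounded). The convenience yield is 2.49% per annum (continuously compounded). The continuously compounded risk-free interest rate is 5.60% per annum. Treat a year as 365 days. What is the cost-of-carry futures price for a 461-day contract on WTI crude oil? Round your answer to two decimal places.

£140.04 per barrel

Net carry = r + u − y = 0.0560 + 0.0521 − 0.0249 = 0.0832
F = S·e^((r+u−y)T) = 126.07 · e^(0.0832 × 461/365) = 126.07 · e^0.105083
= 126.07 × 1.110803 = £140.04 per barrel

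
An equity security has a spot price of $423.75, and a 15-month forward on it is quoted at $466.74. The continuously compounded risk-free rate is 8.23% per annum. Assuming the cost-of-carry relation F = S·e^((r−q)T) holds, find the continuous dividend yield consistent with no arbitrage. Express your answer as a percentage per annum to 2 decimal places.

0.50%

From F = S·e^((r−q)T): (r − q) = ln(F/S)/T
ln(466.74/423.75) = ln(1.101451) = 0.096628
(r − q) = 0.096628 / (15/12) = 0.077302
q = r − ln(F/S)/T = 0.0823 − 0.077302 = 0.004998
q = 0.50%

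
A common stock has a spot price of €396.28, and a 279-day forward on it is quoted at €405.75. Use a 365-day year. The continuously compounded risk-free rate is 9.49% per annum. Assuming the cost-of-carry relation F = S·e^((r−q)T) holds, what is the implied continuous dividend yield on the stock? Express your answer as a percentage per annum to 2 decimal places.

6.40%

From F = S·e^((r−q)T): (r − q) = ln(F/S)/T
ln(405.75/396.28) = ln(1.023897) = 0.023616
(r − q) = 0.023616 / (279/365) = 0.030895
q = r − ln(F/S)/T = 0.0949 − 0.030895 = 0.064005
q = 6.40%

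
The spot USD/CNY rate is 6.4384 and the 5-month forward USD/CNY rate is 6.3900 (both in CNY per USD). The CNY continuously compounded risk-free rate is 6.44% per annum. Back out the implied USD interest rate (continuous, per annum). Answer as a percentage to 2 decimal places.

F = S·e^((r_CNY − r_USD)T) ⇒ r_USD = r_CNY − ln(F/S)/T
ln(6.3900/6.4384) = -0.007546; /(5/12) = -0.018110
r_USD = 0.0644 + 0.018110 = 0.082510
r_USD = 8.25%

8.25%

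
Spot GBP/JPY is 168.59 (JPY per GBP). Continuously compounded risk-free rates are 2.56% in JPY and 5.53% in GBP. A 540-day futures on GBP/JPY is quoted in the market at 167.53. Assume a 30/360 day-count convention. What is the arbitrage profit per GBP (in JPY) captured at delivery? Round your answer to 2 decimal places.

6.29 per GBP (in JPY)

Fair futures: F* = S·e^(carry·T), with carry = (r_JPY − r_GBP) = 0.0256 − 0.0553 = -0.0297
F* = 168.59 · e^(-0.0297 × 540/360) = 168.59 · e^-0.044550 = 168.59 × 0.956428 = 161.2442
Market 167.53 > fair 161.2442: forward overpriced → cash-and-carry (buy spot, short the forward).
At maturity, profit = |F_mkt − F*| = |167.53 − 161.2442| = 6.29 per GBP (in JPY)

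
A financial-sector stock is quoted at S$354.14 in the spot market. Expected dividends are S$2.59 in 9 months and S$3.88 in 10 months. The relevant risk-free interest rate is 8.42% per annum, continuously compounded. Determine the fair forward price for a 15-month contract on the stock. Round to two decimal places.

S$386.73

PV(dividends) I = 2.59·e^(−0.0842·9/12) + 3.88·e^(−0.0842·10/12)
I = 2.4315 + 3.6171 = 6.0486
F = (S − I)·e^(rT) = (354.14 − 6.0486) · e^(0.0842·15/12)
= 348.0914 · e^0.105250 = 348.0914 × 1.110988 = S$386.73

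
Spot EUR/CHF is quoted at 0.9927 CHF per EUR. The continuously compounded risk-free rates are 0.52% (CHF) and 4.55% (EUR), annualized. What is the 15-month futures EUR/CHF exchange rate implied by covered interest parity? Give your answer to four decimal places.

0.9439

F = S·e^((r_CHF − r_EUR)T) = 0.9927 · e^((0.0052 − 0.0455) × 15/12)
= 0.9927 · e^-0.050375 = 0.9927 × 0.950873
F = 0.9439 CHF per EUR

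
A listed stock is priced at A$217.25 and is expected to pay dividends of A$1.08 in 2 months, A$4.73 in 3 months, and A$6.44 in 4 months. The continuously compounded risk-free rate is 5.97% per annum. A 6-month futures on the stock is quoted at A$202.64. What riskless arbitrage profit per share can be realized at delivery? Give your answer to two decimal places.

A$8.79 per share

PV(dividends) I = 1.08·e^(−0.0597·2/12) + 4.73·e^(−0.0597·3/12) + 6.44·e^(−0.0597·4/12) = 12.0423
Fair futures F* = (S − I)·e^(rT) = (217.25 − 12.0423)·e^0.029850 = 205.2077 × 1.030300 = 211.4255
Market A$202.64 < fair 211.4255: forward underpriced → reverse cash-and-carry (short the stock, invest proceeds at r, pay the dividends, go long the forward).
Profit at T = |F_mkt − F*| = |202.64 − 211.4255| = A$8.79 per share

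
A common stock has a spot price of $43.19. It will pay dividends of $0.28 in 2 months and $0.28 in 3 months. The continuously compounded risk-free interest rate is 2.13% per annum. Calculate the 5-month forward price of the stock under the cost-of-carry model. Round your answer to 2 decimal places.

PV(dividends) I = 0.28·e^(−0.0213·2/12) + 0.28·e^(−0.0213·3/12)
I = 0.2790 + 0.2785 = 0.5575
F = (S − I)·e^(rT) = (43.19 − 0.5575) · e^(0.0213·5/12)
= 42.6325 · e^0.008875 = 42.6325 × 1.008914 = $43.01

$43.01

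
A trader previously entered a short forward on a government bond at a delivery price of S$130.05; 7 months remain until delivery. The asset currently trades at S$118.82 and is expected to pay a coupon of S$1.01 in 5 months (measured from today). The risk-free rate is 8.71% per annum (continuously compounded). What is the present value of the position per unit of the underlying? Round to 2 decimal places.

PV(remaining coupons) I = 1.01·e^(−0.0871·5/12) = 0.9740
Current forward F = (S − I)·e^(rT) = (118.82 − 0.9740)·e^(0.0871·7/12) = 117.8460 × 1.052121 = 123.9883
Value (long) = (F − K)·e^(−rT) = (123.9883 − 130.05) × 0.950461 = -5.7614
Short position value = −(long value) = S$5.76

S$5.76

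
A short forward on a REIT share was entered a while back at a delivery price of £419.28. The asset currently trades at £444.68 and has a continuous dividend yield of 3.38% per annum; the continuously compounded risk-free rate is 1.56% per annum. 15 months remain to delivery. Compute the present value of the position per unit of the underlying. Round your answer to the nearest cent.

Current fair forward for the remaining 15 months: F = S·e^((r − q)·T), (r − q) = 0.0156 − 0.0338 = -0.0182
F = 444.68 · e^(-0.0182 × 15/12) = 444.68 × 0.977507 = 434.6778
Value of long forward = (F − K)·e^(−rT) = (434.6778 − 419.28) · e^(−0.0156·15/12)
= 15.3978 × 0.980689 = 15.10
Short position value = −(long value) = -£15.10

-£15.10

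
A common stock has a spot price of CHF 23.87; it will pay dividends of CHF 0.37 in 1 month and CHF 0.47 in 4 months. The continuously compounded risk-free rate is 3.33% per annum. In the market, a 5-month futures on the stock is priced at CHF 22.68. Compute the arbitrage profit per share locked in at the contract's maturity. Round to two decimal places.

CHF 0.68 per share

PV(dividends) I = 0.37·e^(−0.0333·1/12) + 0.47·e^(−0.0333·4/12) = 0.8338
Fair futures F* = (S − I)·e^(rT) = (23.87 − 0.8338)·e^0.013875 = 23.0362 × 1.013972 = 23.3581
Market CHF 22.68 < fair 23.3581: forward underpriced → reverse cash-and-carry (short the stock, invest proceeds at r, pay the dividends, go long the forward).
Profit at T = |F_mkt − F*| = |22.68 − 23.3581| = CHF 0.68 per share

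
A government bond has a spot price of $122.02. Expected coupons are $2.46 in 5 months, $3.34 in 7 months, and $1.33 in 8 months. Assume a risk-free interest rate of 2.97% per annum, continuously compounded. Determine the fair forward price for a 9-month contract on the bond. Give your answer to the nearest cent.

$117.59

PV(coupons) I = 2.46·e^(−0.0297·5/12) + 3.34·e^(−0.0297·7/12) + 1.33·e^(−0.0297·8/12)
I = 2.4297 + 3.2826 + 1.3039 = 7.0162
F = (S − I)·e^(rT) = (122.02 − 7.0162) · e^(0.0297·9/12)
= 115.0038 · e^0.022275 = 115.0038 × 1.022525 = $117.59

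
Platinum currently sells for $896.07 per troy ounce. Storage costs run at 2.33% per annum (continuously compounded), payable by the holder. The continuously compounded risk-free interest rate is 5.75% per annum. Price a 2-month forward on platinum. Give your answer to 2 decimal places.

$908.22 per troy ounce

Net carry = r + u − y = 0.0575 + 0.0233 − 0.0000 = 0.0808
F = S·e^((r+u−y)T) = 896.07 · e^(0.0808 × 2/12) = 896.07 · e^0.013467
= 896.07 × 1.013558 = $908.22 per troy ounce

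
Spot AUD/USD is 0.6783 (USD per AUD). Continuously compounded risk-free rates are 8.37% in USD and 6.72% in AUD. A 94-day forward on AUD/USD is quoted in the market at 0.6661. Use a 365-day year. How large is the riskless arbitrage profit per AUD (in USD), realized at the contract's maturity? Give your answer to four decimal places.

Fair forward: F* = S·e^(carry·T), with carry = (r_USD − r_AUD) = 0.0837 − 0.0672 = 0.0165
F* = 0.6783 · e^(0.0165 × 94/365) = 0.6783 · e^0.004249 = 0.6783 × 1.004258 = 0.6812
Market 0.6661 < fair 0.6812: forward underpriced → reverse cash-and-carry (short spot, go long the forward).
At maturity, profit = |F_mkt − F*| = |0.6661 − 0.6812| = 0.0151 per AUD (in USD)

0.0151 per AUD (in USD)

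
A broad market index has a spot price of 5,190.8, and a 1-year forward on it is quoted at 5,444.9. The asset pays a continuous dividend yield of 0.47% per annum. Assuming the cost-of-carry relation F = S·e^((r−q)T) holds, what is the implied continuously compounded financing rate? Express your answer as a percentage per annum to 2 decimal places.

5.25%

From F = S·e^((r−q)T): (r − q) = ln(F/S)/T
ln(5444.9/5190.8) = ln(1.048952) = 0.047792
(r − q) = 0.047792 / (1) = 0.047792
r = ln(F/S)/T + q = 0.047792 + 0.0047 = 0.052492
r = 5.25%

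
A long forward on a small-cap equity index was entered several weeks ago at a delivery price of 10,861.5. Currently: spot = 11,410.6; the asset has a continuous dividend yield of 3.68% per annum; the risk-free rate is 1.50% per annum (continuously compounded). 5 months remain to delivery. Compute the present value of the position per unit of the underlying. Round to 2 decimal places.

Current fair forward for the remaining 5 months: F = S·e^((r − q)·T), (r − q) = 0.0150 − 0.0368 = -0.0218
F = 11410.6 · e^(-0.0218 × 5/12) = 11410.6 × 0.99095780 = 11307.4231
Value of long forward = (F − K)·e^(−rT) = (11307.4231 − 10861.5) · e^(−0.0150·5/12)
= 445.9231 × 0.99376949 = 443.14

443.14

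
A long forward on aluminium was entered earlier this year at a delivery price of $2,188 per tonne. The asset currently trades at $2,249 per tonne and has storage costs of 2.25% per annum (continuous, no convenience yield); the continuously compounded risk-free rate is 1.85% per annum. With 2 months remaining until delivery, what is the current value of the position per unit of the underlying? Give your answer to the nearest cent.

Current fair forward for the remaining 2 months: F = S·e^((r + u)·T), (r + u) = 0.0185 + 0.0225 = 0.0410
F = 2249 · e^(0.0410 × 2/12) = 2249 × 1.00685673 = 2264.4208
Value of long forward = (F − K)·e^(−rT) = (2264.4208 − 2188) · e^(−0.0185·2/12)
= 76.4208 × 0.99692142 = 76.19

$76.19 per tonne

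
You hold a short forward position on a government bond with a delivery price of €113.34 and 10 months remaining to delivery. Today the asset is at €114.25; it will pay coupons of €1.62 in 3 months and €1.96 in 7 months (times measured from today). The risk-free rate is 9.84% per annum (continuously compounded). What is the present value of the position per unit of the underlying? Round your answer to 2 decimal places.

-€6.40

PV(remaining coupons) I = 1.62·e^(−0.0984·3/12) + 1.96·e^(−0.0984·7/12) = 3.4313
Current forward F = (S − I)·e^(rT) = (114.25 − 3.4313)·e^(0.0984·10/12) = 110.8187 × 1.085456 = 120.2888
Value (long) = (F − K)·e^(−rT) = (120.2888 − 113.34) × 0.921272 = 6.4017
Short position value = −(long value) = -€6.40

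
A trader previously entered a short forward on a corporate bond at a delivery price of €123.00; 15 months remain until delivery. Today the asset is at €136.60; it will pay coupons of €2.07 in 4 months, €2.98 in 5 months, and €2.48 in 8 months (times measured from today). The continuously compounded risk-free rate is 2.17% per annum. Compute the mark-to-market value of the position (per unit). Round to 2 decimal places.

-€9.44

PV(remaining coupons) I = 2.07·e^(−0.0217·4/12) + 2.98·e^(−0.0217·5/12) + 2.48·e^(−0.0217·8/12) = 7.4526
Current forward F = (S − I)·e^(rT) = (136.60 − 7.4526)·e^(0.0217·15/12) = 129.1474 × 1.027496 = 132.6984
Value (long) = (F − K)·e^(−rT) = (132.6984 − 123.00) × 0.973240 = 9.4389
Short position value = −(long value) = -€9.44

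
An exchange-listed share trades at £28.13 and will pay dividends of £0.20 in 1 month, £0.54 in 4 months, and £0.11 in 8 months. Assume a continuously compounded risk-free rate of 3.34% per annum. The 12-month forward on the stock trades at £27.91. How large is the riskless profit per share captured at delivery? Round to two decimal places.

£0.31 per share

PV(dividends) I = 0.20·e^(−0.0334·1/12) + 0.54·e^(−0.0334·4/12) + 0.11·e^(−0.0334·8/12) = 0.8410
Fair forward F* = (S − I)·e^(rT) = (28.13 − 0.8410)·e^0.033400 = 27.2890 × 1.033964 = 28.2158
Market £27.91 < fair 28.2158: forward underpriced → reverse cash-and-carry (short the stock, invest proceeds at r, pay the dividends, go long the forward).
Profit at T = |F_mkt − F*| = |27.91 − 28.2158| = £0.31 per share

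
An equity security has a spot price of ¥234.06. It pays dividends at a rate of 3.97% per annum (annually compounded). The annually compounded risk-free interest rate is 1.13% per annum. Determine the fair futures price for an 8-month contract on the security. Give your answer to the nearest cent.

F = S · (1+r)^T / (1+q)^T
= 234.06 × 1.007519 / 1.026295 = 234.06 × 0.981705
F = ¥229.78

¥229.78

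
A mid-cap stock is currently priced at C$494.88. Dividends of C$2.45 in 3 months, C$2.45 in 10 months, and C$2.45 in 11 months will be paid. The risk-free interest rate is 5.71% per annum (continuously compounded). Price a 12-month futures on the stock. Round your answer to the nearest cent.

PV(dividends) I = 2.45·e^(−0.0571·3/12) + 2.45·e^(−0.0571·10/12) + 2.45·e^(−0.0571·11/12)
I = 2.4153 + 2.3362 + 2.3251 = 7.0766
F = (S − I)·e^(rT) = (494.88 − 7.0766) · e^(0.0571·12/12)
= 487.8034 · e^0.057100 = 487.8034 × 1.058762 = C$516.47

C$516.47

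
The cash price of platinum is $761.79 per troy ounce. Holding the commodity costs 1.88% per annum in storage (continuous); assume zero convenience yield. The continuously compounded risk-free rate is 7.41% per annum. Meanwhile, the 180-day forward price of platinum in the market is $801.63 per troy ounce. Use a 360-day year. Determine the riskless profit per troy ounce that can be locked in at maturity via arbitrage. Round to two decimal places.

$3.62 per troy ounce

Fair forward: F* = S·e^(carry·T), with carry = (r + u) = 0.0741 + 0.0188 = 0.0929
F* = 761.79 · e^(0.0929 × 180/360) = 761.79 · e^0.046450 = 761.79 × 1.047546 = $798.0101
Market $801.63 > fair $798.0101: forward overpriced → cash-and-carry (buy spot, short the forward).
At maturity, profit = |F_mkt − F*| = |801.63 − 798.0101| = $3.62 per troy ounce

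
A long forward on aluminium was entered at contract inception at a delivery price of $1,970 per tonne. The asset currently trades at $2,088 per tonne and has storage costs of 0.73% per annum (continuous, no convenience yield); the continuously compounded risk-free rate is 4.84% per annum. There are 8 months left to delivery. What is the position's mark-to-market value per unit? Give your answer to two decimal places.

$190.74 per tonne

Current fair forward for the remaining 8 months: F = S·e^((r + u)·T), (r + u) = 0.0484 + 0.0073 = 0.0557
F = 2088 · e^(0.0557 × 8/12) = 2088 × 1.03783139 = 2166.9919
Value of long forward = (F − K)·e^(−rT) = (2166.9919 − 1970) · e^(−0.0484·8/12)
= 196.9919 × 0.96824835 = 190.74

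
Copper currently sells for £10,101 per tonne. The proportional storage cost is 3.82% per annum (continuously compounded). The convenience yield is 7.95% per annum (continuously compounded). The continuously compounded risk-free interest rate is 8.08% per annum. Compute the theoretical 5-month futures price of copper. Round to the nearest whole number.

£10,269 per tonne

Net carry = r + u − y = 0.0808 + 0.0382 − 0.0795 = 0.0395
F = S·e^((r+u−y)T) = 10101 · e^(0.0395 × 5/12) = 10101 · e^0.016458
= 10101 × 1.016594 = £10,269 per tonne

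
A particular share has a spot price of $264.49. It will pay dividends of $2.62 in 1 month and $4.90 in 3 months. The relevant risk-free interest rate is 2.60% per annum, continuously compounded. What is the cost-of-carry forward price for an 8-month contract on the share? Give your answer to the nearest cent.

$261.50

PV(dividends) I = 2.62·e^(−0.0260·1/12) + 4.90·e^(−0.0260·3/12)
I = 2.6143 + 4.8683 = 7.4826
F = (S − I)·e^(rT) = (264.49 − 7.4826) · e^(0.0260·8/12)
= 257.0074 · e^0.017333 = 257.0074 × 1.017484 = $261.50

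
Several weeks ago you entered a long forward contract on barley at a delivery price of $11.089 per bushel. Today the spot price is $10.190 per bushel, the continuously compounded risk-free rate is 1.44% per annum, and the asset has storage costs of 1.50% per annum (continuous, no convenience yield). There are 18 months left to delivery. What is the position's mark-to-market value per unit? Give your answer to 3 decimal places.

-$0.430 per bushel

Current fair forward for the remaining 18 months: F = S·e^((r + u)·T), (r + u) = 0.0144 + 0.0150 = 0.0294
F = 10.190 · e^(0.0294 × 18/12) = 10.190 × 1.045087 = 10.6494
Value of long forward = (F − K)·e^(−rT) = (10.6494 − 11.089) · e^(−0.0144·18/12)
= -0.4396 × 0.978632 = -0.430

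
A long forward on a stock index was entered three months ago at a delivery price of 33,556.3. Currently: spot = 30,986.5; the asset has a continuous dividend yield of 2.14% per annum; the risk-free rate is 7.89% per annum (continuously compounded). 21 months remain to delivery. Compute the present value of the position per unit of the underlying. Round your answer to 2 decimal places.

618.86

Current fair forward for the remaining 21 months: F = S·e^((r − q)·T), (r − q) = 0.0789 − 0.0214 = 0.0575
F = 30986.5 · e^(0.0575 × 21/12) = 30986.5 × 1.10586187 = 34266.7888
Value of long forward = (F − K)·e^(−rT) = (34266.7888 − 33556.3) · e^(−0.0789·21/12)
= 710.4888 × 0.87103336 = 618.86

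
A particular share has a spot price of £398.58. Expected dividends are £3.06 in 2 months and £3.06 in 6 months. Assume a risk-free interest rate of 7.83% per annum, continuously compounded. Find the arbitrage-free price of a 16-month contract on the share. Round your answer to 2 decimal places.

£435.82

PV(dividends) I = 3.06·e^(−0.0783·2/12) + 3.06·e^(−0.0783·6/12)
I = 3.0203 + 2.9425 = 5.9628
F = (S − I)·e^(rT) = (398.58 − 5.9628) · e^(0.0783·16/12)
= 392.6172 · e^0.104400 = 392.6172 × 1.110044 = £435.82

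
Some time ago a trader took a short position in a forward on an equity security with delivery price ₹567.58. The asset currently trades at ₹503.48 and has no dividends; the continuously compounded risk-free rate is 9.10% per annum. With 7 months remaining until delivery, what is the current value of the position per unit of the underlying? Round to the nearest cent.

Current fair forward for the remaining 7 months: F = S·e^(r·T), r = 0.0910
F = 503.48 · e^(0.0910 × 7/12) = 503.48 × 1.054518 = 530.9287
Value of long forward = (F − K)·e^(−rT) = (530.9287 − 567.58) · e^(−0.0910·7/12)
= -36.6513 × 0.948301 = -34.76
Short position value = −(long value) = ₹34.76

₹34.76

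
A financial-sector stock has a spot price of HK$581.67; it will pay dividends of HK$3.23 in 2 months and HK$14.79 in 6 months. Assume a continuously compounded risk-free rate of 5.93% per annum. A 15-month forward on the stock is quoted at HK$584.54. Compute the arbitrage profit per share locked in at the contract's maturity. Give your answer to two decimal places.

HK$22.98 per share

PV(dividends) I = 3.23·e^(−0.0593·2/12) + 14.79·e^(−0.0593·6/12) = 17.5561
Fair forward F* = (S − I)·e^(rT) = (581.67 − 17.5561)·e^0.074125 = 564.1139 × 1.076941 = 607.5174
Market HK$584.54 < fair 607.5174: forward underpriced → reverse cash-and-carry (short the stock, invest proceeds at r, pay the dividends, go long the forward).
Profit at T = |F_mkt − F*| = |584.54 − 607.5174| = HK$22.98 per share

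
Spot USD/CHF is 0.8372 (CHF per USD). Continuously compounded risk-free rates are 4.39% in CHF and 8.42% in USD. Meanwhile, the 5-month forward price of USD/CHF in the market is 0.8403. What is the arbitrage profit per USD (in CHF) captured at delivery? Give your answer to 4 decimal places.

0.0170 per USD (in CHF)

Fair forward: F* = S·e^(carry·T), with carry = (r_CHF − r_USD) = 0.0439 − 0.0842 = -0.0403
F* = 0.8372 · e^(-0.0403 × 5/12) = 0.8372 · e^-0.016792 = 0.8372 × 0.983348 = 0.8233
Market 0.8403 > fair 0.8233: forward overpriced → cash-and-carry (buy spot, short the forward).
At maturity, profit = |F_mkt − F*| = |0.8403 − 0.8233| = 0.0170 per USD (in CHF)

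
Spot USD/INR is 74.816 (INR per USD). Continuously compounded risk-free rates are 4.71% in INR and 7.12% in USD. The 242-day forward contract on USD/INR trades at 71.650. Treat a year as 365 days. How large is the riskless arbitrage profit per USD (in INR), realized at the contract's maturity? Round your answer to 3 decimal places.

1.980 per USD (in INR)

Fair forward: F* = S·e^(carry·T), with carry = (r_INR − r_USD) = 0.0471 − 0.0712 = -0.0241
F* = 74.816 · e^(-0.0241 × 242/365) = 74.816 · e^-0.015979 = 74.816 × 0.984148 = 73.6300
Market 71.650 < fair 73.6300: forward underpriced → reverse cash-and-carry (short spot, go long the forward).
At maturity, profit = |F_mkt − F*| = |71.650 − 73.6300| = 1.980 per USD (in INR)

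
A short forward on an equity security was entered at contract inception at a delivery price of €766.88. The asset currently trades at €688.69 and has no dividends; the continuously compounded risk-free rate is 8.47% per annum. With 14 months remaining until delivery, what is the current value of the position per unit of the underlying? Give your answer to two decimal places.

Current fair forward for the remaining 14 months: F = S·e^(r·T), r = 0.0847
F = 688.69 · e^(0.0847 × 14/12) = 688.69 × 1.103864 = 760.2201
Value of long forward = (F − K)·e^(−rT) = (760.2201 − 766.88) · e^(−0.0847·14/12)
= -6.6599 × 0.905909 = -6.03
Short position value = −(long value) = €6.03

€6.03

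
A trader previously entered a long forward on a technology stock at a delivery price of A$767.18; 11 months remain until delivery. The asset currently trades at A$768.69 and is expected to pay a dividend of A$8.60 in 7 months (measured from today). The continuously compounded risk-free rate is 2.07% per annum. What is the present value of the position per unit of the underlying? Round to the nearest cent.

A$7.43

PV(remaining dividends) I = 8.60·e^(−0.0207·7/12) = 8.4968
Current forward F = (S − I)·e^(rT) = (768.69 − 8.4968)·e^(0.0207·11/12) = 760.1932 × 1.019156 = 774.7555
Value (long) = (F − K)·e^(−rT) = (774.7555 − 767.18) × 0.981204 = 7.4331
Value = A$7.43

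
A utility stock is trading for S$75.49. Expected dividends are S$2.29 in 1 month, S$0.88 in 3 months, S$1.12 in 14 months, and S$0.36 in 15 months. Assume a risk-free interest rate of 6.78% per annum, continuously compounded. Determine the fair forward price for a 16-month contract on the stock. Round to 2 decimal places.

PV(dividends) I = 2.29·e^(−0.0678·1/12) + 0.88·e^(−0.0678·3/12) + 1.12·e^(−0.0678·14/12) + 0.36·e^(−0.0678·15/12)
I = 2.2771 + 0.8652 + 1.0348 + 0.3307 = 4.5078
F = (S − I)·e^(rT) = (75.49 − 4.5078) · e^(0.0678·16/12)
= 70.9822 · e^0.090400 = 70.9822 × 1.094612 = S$77.70

S$77.70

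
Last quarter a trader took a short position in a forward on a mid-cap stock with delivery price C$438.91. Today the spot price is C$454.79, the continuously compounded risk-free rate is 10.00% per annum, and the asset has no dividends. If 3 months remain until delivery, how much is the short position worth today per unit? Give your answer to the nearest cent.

-C$26.72

Current fair forward for the remaining 3 months: F = S·e^(r·T), r = 0.1000
F = 454.79 · e^(0.1000 × 3/12) = 454.79 × 1.025315 = 466.3030
Value of long forward = (F − K)·e^(−rT) = (466.3030 − 438.91) · e^(−0.1000·3/12)
= 27.3930 × 0.975310 = 26.72
Short position value = −(long value) = -C$26.72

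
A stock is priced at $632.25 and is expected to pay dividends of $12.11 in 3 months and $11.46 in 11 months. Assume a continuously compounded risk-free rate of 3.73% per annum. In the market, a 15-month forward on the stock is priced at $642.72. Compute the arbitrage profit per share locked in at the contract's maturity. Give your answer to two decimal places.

PV(dividends) I = 12.11·e^(−0.0373·3/12) + 11.46·e^(−0.0373·11/12) = 23.0724
Fair forward F* = (S − I)·e^(rT) = (632.25 − 23.0724)·e^0.046625 = 609.1776 × 1.047729 = 638.2530
Market $642.72 > fair 638.2530: forward overpriced → cash-and-carry (borrow at r, buy the stock and collect the dividends, short the forward).
Profit at T = |F_mkt − F*| = |642.72 − 638.2530| = $4.47 per share

$4.47 per share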